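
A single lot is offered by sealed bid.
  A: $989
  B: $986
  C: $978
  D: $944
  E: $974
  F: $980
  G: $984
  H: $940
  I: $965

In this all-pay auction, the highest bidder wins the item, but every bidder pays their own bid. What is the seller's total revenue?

Total revenue: $8,740

Rule: the highest bidder wins the item, but every bidder pays their own bid.
Bids in order: 989 (A) > 986 (B) > 984 (G) > 980 (F) > 978 (C) > 974 (E) > …
Every bidder forfeits their bid regardless of winning.
Revenue = 989 + 986 + 978 + 944 + 974 + 980 + 984 + 940 + 965 = $8,740.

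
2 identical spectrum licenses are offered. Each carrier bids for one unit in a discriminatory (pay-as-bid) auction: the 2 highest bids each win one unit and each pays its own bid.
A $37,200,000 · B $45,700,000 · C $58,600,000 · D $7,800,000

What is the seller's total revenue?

Sorting: 58,600,000 (C), 45,700,000 (B), 37,200,000 (A), 7,800,000 (D)
The 2 highest are C, B.
Total revenue = 58,600,000 + 45,700,000 = $104,300,000.

Total revenue: $104,300,000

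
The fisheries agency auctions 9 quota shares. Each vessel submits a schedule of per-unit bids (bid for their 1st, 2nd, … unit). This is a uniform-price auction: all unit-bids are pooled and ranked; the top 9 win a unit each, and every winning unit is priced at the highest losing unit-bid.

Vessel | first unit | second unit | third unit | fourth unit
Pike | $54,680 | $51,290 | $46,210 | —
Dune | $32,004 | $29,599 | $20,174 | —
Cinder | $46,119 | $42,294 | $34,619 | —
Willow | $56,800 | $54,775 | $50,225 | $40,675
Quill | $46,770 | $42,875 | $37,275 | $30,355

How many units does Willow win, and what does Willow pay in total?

Merging the schedules and taking the best 9: 56,800 (Willow-1), 54,775 (Willow-2), 54,680 (Pike-1), 51,290 (Pike-2), 50,225 (Willow-3), 46,770 (Quill-1), 46,210 (Pike-3), 46,119 (Cinder-1), 42,875 (Quill-2)
Highest rejected unit-bid = $42,294.
Willow wins 3 unit(s) at $42,294 each.

Willow: 3 units, pays $126,882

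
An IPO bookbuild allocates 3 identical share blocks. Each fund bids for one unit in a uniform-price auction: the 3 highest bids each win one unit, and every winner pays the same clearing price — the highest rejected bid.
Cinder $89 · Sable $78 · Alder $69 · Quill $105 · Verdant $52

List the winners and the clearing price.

Bids ranked high→low: 105 (Quill), 89 (Cinder), 78 (Sable), 69 (Alder), 52 (Verdant)
Winners (3 units): Quill, Cinder, Sable.
Highest unsuccessful bid: $69 → clearing price.

Quill, Cinder, Sable; each pays $69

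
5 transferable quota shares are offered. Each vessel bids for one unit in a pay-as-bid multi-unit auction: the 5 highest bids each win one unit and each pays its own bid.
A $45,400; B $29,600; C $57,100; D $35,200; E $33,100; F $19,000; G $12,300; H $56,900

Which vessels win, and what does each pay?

Bids ranked high→low: 57,100 (C), 56,900 (H), 45,400 (A), 35,200 (D), 33,100 (E), 29,600 (B), 19,000 (F), …
The 5 highest are C, H, A, D, E.
Each winner pays its own bid: C $57,100, H $56,900, A $45,400, D $35,200, E $33,100.

C $57,100, H $56,900, A $45,400, D $35,200, E $33,100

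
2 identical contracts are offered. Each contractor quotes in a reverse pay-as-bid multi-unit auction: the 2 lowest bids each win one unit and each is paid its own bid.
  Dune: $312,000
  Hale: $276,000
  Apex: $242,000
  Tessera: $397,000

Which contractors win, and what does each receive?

Bids ranked low→high: 242,000 (Apex), 276,000 (Hale), 312,000 (Dune), 397,000 (Tessera)
The 2 lowest are Apex, Hale.
Each winner is paid its own bid: Apex $242,000, Hale $276,000.

Apex $242,000, Hale $276,000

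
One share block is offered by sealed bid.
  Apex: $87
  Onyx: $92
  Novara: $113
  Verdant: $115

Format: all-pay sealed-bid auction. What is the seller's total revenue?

Rule: the highest bidder wins the item, but every bidder pays their own bid.
Sorting bids: 115 (Verdant) > 113 (Novara) > 92 (Onyx) > 87 (Apex)
Verdant wins with the top bid; all bids are sunk regardless.
Every bidder forfeits their bid regardless of winning.
Revenue = 87 + 92 + 113 + 115 = $407.

Total revenue: $407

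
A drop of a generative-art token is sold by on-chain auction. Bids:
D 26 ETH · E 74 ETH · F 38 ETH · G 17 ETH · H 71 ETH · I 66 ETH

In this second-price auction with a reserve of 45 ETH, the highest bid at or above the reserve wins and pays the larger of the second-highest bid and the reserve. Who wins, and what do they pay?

E pays 71 ETH

Bids in order: 74 (E) > 71 (H) > 66 (I) > 38 (F) > 26 (D) > 17 (G)
Highest eligible bid: E at 74 ETH.
Second-highest bid 71 ETH exceeds the reserve 45 ETH → payment 71 ETH.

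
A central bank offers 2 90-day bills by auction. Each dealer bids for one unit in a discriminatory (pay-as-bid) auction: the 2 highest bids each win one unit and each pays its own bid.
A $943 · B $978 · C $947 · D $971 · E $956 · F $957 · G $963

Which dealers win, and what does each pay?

B $978, D $971

Sorting: 978 (B), 971 (D), 963 (G), 957 (F), …
Winners (2 units): B, D.
Each winner pays its own bid: B $978, D $971.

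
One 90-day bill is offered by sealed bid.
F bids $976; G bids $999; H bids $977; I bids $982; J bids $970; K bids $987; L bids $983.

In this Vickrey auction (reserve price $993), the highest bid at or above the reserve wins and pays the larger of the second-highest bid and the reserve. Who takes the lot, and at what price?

G pays $993

Bids ranked: 999 (G) > 987 (K) > 983 (L) > 982 (I) > 977 (H) > 976 (F) > …
Highest eligible bid: G at $999.
Second-highest bid $987 is below the reserve $993, so the reserve binds → payment $993.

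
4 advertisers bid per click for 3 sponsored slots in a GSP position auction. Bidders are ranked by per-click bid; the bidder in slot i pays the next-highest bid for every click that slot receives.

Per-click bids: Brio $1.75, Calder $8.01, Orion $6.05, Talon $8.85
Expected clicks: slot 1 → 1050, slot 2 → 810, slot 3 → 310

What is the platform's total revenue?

Total revenue: $13853.50

Ranked by bid: $8.85 (Talon) > $8.01 (Calder) > $6.05 (Orion) > $1.75 (Brio)
Slot 1: Talon pays $8.01 × 1050 = $8410.50
Slot 2: Calder pays $6.05 × 810 = $4900.50
Slot 3: Orion pays $1.75 × 310 = $542.50
Total = $13853.50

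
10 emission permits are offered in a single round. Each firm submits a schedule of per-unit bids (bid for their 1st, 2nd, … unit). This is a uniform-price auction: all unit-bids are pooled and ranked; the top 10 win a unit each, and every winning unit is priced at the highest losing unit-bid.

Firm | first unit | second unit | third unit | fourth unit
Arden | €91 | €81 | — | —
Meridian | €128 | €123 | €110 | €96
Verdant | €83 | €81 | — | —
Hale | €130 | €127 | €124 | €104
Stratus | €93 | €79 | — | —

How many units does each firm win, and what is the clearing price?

All unit-bids, highest first — top 10: 130 (Hale-1), 128 (Meridian-1), 127 (Hale-2), 124 (Hale-3), 123 (Meridian-2), 110 (Meridian-3), 104 (Hale-4), 96 (Meridian-4), 93 (Stratus-1), 91 (Arden-1)
First bid not allocated: €83.
Allocation: Arden 1, Hale 4, Meridian 4, Stratus 1.

Arden 1, Hale 4, Meridian 4, Stratus 1; clearing price €83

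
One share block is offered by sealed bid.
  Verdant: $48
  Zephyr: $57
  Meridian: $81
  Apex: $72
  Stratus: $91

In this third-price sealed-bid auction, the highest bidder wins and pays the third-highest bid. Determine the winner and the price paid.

Stratus pays $72

Bids ranked: 91 (Stratus) > 81 (Meridian) > 72 (Apex) > 57 (Zephyr) > 48 (Verdant)
Stratus wins; payment is bid #3 in the ranking = $72.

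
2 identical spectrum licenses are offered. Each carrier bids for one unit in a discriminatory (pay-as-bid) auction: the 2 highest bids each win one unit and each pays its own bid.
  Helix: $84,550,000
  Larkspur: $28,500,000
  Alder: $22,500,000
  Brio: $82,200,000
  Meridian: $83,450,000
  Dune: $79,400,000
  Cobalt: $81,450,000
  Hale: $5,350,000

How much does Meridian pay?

Sorting: 84,550,000 (Helix), 83,450,000 (Meridian), 82,200,000 (Brio), 81,450,000 (Cobalt), …
Top 2: Helix, Meridian.
Meridian wins → own bid $83,450,000.

Meridian pays $83,450,000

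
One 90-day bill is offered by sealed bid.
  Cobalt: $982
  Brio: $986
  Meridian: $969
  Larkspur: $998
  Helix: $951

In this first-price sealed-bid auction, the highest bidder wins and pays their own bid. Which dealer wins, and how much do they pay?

Larkspur pays $998

First-price sealed-bid auction: the highest bidder wins and pays their own bid.
Bids in order: 998 (Larkspur) > 986 (Brio) > 982 (Cobalt) > 969 (Meridian) > 951 (Helix)
Larkspur has the highest bid and pays exactly that: $998.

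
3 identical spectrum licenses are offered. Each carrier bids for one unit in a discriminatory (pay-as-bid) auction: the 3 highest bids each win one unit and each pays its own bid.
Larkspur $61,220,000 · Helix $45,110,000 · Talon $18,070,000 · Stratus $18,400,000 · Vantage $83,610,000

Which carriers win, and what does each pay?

Vantage $83,610,000, Larkspur $61,220,000, Helix $45,110,000

Bids ranked high→low: 83,610,000 (Vantage), 61,220,000 (Larkspur), 45,110,000 (Helix), 18,400,000 (Stratus), 18,070,000 (Talon)
Top 3: Vantage, Larkspur, Helix.
Each winner pays its own bid: Vantage $83,610,000, Larkspur $61,220,000, Helix $45,110,000.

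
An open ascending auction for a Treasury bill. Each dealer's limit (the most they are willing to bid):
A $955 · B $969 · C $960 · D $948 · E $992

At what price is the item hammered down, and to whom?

E wins at $969

Ascending (English) auction: the price rises until one bidder remains; the winner pays the price at which the last rival dropped out.
Sorting limits: 992 (E) > 969 (B) > 960 (C) > 955 (A) > 948 (D)
Once the price passes $969, only E is left; the hammer falls at B's limit of $969.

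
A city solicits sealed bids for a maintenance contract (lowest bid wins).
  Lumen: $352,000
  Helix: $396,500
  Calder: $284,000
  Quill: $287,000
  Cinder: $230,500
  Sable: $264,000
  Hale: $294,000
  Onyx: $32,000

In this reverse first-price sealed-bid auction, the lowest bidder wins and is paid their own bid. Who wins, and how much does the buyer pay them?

Onyx is paid $32,000

Rule: the lowest bidder wins and is paid their own bid.
Bids in order: 32,000 (Onyx) < 230,500 (Cinder) < 264,000 (Sable) < 284,000 (Calder) < 287,000 (Quill) < 294,000 (Hale) < …
First-price: Onyx is paid what they bid, $32,000.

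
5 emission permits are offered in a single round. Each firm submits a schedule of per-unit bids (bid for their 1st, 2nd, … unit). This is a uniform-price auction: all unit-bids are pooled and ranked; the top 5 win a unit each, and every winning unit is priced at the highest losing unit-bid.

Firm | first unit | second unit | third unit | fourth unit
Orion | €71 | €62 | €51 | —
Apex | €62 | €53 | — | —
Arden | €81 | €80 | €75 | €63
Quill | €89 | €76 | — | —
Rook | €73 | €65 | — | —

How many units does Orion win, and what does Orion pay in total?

Pooled unit-bids ranked (top 5): 89 (Quill-1), 81 (Arden-1), 80 (Arden-2), 76 (Quill-2), 75 (Arden-3)
First bid not allocated: €73.
Orion wins 0 unit(s) at €73 each.

Orion: 0 units, pays €0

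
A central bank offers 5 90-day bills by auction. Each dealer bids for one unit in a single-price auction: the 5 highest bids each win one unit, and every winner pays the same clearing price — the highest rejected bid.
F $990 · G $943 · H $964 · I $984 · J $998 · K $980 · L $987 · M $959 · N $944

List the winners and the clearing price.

Sorting: 998 (J), 990 (F), 987 (L), 984 (I), 980 (K), 964 (H), 959 (M), …
The 5 highest are J, F, L, I, K.
First losing bid is H's $964, which sets the uniform price.

J, F, L, I, K; each pays $964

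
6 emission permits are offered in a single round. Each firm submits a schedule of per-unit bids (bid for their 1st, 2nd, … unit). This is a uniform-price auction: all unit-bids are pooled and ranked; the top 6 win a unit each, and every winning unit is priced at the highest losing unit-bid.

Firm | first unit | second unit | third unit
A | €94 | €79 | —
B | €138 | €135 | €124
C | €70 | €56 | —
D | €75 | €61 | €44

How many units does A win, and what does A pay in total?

A: 2 units, pays €140

All unit-bids, highest first — top 6: 138 (B-1), 135 (B-2), 124 (B-3), 94 (A-1), 79 (A-2), 75 (D-1)
The (k+1)-th unit-bid is €70.
A wins 2 unit(s) at €70 each.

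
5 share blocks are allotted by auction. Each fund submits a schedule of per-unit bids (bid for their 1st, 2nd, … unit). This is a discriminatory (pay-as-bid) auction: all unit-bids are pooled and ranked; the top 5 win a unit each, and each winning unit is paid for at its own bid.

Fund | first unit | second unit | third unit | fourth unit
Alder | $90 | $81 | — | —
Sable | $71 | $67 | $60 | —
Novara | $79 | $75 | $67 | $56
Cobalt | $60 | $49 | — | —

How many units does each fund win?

Pooled unit-bids ranked (top 5): 90 (Alder-1), 81 (Alder-2), 79 (Novara-1), 75 (Novara-2), 71 (Sable-1)
Next rejected bid: $67 (not a price — pay-as-bid).
Allocation: Alder 2, Novara 2, Sable 1.

Alder 2, Novara 2, Sable 1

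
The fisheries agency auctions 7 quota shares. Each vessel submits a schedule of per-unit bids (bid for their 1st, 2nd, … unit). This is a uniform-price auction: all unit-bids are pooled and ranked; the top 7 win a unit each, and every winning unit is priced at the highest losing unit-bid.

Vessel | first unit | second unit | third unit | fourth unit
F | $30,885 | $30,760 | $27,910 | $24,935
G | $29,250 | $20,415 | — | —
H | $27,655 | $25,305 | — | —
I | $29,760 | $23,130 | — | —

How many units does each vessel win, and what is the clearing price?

Pooled unit-bids ranked (top 7): 30,885 (F-1), 30,760 (F-2), 29,760 (I-1), 29,250 (G-1), 27,910 (F-3), 27,655 (H-1), 25,305 (H-2)
Highest rejected unit-bid = $24,935.
Allocation: F 3, G 1, H 2, I 1.

F 3, G 1, H 2, I 1; clearing price $24,935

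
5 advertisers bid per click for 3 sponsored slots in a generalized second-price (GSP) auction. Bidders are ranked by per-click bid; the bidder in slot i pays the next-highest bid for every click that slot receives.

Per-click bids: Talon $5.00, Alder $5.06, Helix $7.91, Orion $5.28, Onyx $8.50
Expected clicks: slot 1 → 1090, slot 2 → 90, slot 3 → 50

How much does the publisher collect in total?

Total revenue: $9350.10

Per-click bids in order: $8.50 (Onyx) > $7.91 (Helix) > $5.28 (Orion) > $5.06 (Alder) > …
Slot 1: Onyx pays $7.91 × 1090 = $8621.90
Slot 2: Helix pays $5.28 × 90 = $475.20
Slot 3: Orion pays $5.06 × 50 = $253.00
Total = $9350.10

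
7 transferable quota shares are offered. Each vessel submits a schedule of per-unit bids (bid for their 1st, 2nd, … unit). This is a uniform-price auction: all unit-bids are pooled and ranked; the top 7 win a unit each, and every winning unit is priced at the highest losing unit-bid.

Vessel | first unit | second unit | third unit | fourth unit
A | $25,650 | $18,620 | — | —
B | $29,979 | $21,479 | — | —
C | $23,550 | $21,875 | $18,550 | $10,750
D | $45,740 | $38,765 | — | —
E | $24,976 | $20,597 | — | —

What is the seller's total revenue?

Pooled unit-bids ranked (top 7): 45,740 (D-1), 38,765 (D-2), 29,979 (B-1), 25,650 (A-1), 24,976 (E-1), 23,550 (C-1), 21,875 (C-2)
Highest rejected unit-bid = $21,479.
Allocation: A 1, B 1, C 2, D 2, E 1. Every unit priced at $21,479.
Revenue = 7 × 21,479 = $150,353.

Total revenue: $150,353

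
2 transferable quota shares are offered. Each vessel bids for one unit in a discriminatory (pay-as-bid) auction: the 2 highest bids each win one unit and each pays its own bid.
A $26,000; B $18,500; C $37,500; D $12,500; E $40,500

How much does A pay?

A pays $0

Bids ranked high→low: 40,500 (E), 37,500 (C), 26,000 (A), 18,500 (B), …
Top 2: E, C.
A does not win → $0.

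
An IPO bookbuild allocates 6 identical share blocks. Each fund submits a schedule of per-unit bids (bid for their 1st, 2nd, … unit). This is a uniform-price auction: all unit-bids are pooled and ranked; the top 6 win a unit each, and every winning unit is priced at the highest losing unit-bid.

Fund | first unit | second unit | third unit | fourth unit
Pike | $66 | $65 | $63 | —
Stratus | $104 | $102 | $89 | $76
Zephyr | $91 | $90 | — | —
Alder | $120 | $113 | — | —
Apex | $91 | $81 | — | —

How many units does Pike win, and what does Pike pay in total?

Pike: 0 units, pays $0

Merging the schedules and taking the best 6: 120 (Alder-1), 113 (Alder-2), 104 (Stratus-1), 102 (Stratus-2), 91 (Zephyr-1), 91 (Apex-1)
Highest rejected unit-bid = $90.
Pike wins 0 unit(s) at $90 each.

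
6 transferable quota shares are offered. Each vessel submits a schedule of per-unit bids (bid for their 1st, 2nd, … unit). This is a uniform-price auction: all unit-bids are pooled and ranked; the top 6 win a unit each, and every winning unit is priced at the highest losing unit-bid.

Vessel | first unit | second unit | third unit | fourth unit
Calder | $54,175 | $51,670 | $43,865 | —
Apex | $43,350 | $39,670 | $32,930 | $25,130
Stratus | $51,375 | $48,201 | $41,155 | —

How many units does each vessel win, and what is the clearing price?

All unit-bids, highest first — top 6: 54,175 (Calder-1), 51,670 (Calder-2), 51,375 (Stratus-1), 48,201 (Stratus-2), 43,865 (Calder-3), 43,350 (Apex-1)
The (k+1)-th unit-bid is $41,155.
Allocation: Apex 1, Calder 3, Stratus 2.

Apex 1, Calder 3, Stratus 2; clearing price $41,155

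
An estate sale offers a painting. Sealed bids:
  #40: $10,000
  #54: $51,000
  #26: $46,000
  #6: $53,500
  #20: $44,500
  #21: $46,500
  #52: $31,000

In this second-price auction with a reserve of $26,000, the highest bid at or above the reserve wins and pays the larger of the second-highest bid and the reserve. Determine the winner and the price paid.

#6 pays $51,000

Bids ranked: 53,500 (#6) > 51,000 (#54) > 46,500 (#21) > 46,000 (#26) > 44,500 (#20) > 31,000 (#52) > …
#6 has the top bid at or above the reserve ($53,500).
max(second-highest $51,000, reserve $26,000) = $51,000; the reserve does not bind.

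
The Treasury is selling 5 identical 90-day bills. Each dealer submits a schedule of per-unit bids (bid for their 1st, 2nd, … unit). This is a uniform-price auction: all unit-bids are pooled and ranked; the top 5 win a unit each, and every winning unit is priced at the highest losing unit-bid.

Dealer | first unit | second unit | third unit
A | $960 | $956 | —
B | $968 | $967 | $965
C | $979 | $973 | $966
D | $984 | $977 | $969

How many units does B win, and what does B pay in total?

Pooled unit-bids ranked (top 5): 984 (D-1), 979 (C-1), 977 (D-2), 973 (C-2), 969 (D-3)
Highest rejected unit-bid = $968.
B wins 0 unit(s) at $968 each.

B: 0 units, pays $0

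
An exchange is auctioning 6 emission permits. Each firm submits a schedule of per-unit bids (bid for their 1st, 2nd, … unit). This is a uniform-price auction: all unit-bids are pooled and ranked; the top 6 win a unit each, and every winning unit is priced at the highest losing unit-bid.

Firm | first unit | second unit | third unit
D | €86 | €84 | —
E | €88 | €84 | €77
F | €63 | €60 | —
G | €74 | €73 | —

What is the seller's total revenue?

All unit-bids, highest first — top 6: 88 (E-1), 86 (D-1), 84 (D-2), 84 (E-2), 77 (E-3), 74 (G-1)
The (k+1)-th unit-bid is €73.
Allocation: D 2, E 3, G 1. Every unit priced at €73.
Revenue = 6 × 73 = €438.

Total revenue: €438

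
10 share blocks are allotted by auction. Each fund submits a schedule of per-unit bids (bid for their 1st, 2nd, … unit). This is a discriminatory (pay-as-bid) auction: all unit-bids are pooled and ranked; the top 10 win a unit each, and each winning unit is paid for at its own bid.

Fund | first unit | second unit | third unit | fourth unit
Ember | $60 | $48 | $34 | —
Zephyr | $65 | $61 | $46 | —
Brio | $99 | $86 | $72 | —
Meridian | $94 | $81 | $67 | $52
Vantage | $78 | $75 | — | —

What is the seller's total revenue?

Merging the schedules and taking the best 10: 99 (Brio-1), 94 (Meridian-1), 86 (Brio-2), 81 (Meridian-2), 78 (Vantage-1), 75 (Vantage-2), 72 (Brio-3), 67 (Meridian-3), 65 (Zephyr-1), 61 (Zephyr-2)
Next rejected bid: $60 (not a price — pay-as-bid).
Each winning unit pays its own bid.
Revenue = 99 + 94 + 86 + 81 + 78 + 75 + 72 + 67 + 65 + 61 = $778.

Total revenue: $778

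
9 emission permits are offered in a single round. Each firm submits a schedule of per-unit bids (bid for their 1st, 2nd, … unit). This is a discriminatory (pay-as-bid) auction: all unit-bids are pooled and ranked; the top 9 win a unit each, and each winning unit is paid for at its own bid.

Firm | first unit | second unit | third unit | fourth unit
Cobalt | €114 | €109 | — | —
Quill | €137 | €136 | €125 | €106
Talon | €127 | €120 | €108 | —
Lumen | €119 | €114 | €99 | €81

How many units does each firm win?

Pooled unit-bids ranked (top 9): 137 (Quill-1), 136 (Quill-2), 127 (Talon-1), 125 (Quill-3), 120 (Talon-2), 119 (Lumen-1), 114 (Cobalt-1), 114 (Lumen-2), 109 (Cobalt-2)
Next rejected bid: €108 (not a price — pay-as-bid).
Allocation: Cobalt 2, Lumen 2, Quill 3, Talon 2.

Cobalt 2, Lumen 2, Quill 3, Talon 2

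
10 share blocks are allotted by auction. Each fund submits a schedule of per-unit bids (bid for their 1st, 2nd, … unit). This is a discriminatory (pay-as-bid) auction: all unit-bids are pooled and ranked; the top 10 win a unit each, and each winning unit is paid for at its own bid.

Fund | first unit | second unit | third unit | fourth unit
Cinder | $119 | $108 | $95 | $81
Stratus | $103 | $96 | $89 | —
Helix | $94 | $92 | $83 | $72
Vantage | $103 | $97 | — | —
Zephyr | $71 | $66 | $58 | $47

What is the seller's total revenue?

Total revenue: $996

Pooled unit-bids ranked (top 10): 119 (Cinder-1), 108 (Cinder-2), 103 (Stratus-1), 103 (Vantage-1), 97 (Vantage-2), 96 (Stratus-2), 95 (Cinder-3), 94 (Helix-1), 92 (Helix-2), 89 (Stratus-3)
Next rejected bid: $83 (not a price — pay-as-bid).
Each winning unit pays its own bid.
Revenue = 119 + 108 + 103 + 103 + 97 + 96 + 95 + 94 + 92 + 89 = $996.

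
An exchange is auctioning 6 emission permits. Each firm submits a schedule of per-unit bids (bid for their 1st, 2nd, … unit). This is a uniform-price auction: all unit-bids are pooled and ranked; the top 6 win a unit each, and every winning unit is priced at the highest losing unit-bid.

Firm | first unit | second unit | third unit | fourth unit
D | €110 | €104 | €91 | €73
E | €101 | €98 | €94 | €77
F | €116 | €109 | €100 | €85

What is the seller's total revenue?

Total revenue: €588

Merging the schedules and taking the best 6: 116 (F-1), 110 (D-1), 109 (F-2), 104 (D-2), 101 (E-1), 100 (F-3)
Highest rejected unit-bid = €98.
Allocation: D 2, E 1, F 3. Every unit priced at €98.
Revenue = 6 × 98 = €588.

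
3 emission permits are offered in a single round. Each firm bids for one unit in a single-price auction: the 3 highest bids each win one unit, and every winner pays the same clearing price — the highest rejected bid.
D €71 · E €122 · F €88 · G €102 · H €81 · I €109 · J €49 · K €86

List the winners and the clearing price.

E, I, G; each pays €88

Sorting: 122 (E), 109 (I), 102 (G), 88 (F), 86 (K), …
The 3 highest are E, I, G.
Clearing price = highest rejected bid = €88.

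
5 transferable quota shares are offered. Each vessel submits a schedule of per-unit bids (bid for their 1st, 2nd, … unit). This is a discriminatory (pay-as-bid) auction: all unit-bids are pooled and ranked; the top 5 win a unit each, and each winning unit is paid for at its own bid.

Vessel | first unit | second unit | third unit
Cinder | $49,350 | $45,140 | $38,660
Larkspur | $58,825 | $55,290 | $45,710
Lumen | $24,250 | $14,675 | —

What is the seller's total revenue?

Merging the schedules and taking the best 5: 58,825 (Larkspur-1), 55,290 (Larkspur-2), 49,350 (Cinder-1), 45,710 (Larkspur-3), 45,140 (Cinder-2)
Next rejected bid: $38,660 (not a price — pay-as-bid).
Each winning unit pays its own bid.
Revenue = 58,825 + 55,290 + 49,350 + 45,710 + 45,140 = $254,315.

Total revenue: $254,315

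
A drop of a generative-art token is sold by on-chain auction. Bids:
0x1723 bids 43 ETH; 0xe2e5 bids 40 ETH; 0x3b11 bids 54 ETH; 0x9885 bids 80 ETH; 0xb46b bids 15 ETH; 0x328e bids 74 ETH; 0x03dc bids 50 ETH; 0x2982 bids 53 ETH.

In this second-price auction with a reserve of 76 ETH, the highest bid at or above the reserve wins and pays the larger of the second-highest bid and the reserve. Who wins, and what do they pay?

Bids in order: 80 (0x9885) > 74 (0x328e) > 54 (0x3b11) > 53 (0x2982) > 50 (0x03dc) > 43 (0x1723) > …
0x9885 has the top bid at or above the reserve (80 ETH).
Second-highest bid 74 ETH is below the reserve 76 ETH, so the reserve binds → payment 76 ETH.

0x9885 pays 76 ETH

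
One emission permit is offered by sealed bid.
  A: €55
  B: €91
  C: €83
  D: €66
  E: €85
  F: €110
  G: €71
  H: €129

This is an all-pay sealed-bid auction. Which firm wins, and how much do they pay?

Rule: the highest bidder wins the item, but every bidder pays their own bid.
Bids in order: 129 (H) > 110 (F) > 91 (B) > 85 (E) > 83 (C) > 71 (G) > …
H is highest and takes the item; every bidder forfeits their bid.

H pays €129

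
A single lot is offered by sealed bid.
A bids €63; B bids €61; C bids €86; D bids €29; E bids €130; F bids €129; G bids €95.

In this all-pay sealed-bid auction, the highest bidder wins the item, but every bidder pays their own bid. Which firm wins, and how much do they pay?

E pays €130

Bids ranked: 130 (E) > 129 (F) > 95 (G) > 86 (C) > 63 (A) > 61 (B) > …
E is highest and takes the item; every bidder forfeits their bid.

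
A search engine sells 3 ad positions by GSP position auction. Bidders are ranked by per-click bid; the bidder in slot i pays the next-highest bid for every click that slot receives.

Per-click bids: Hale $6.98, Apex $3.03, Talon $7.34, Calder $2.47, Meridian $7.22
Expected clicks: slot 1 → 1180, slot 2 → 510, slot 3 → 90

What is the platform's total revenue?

Total revenue: $12352.10

Per-click bids in order: $7.34 (Talon) > $7.22 (Meridian) > $6.98 (Hale) > $3.03 (Apex) > …
Slot 1: Talon pays $7.22 × 1180 = $8519.60
Slot 2: Meridian pays $6.98 × 510 = $3559.80
Slot 3: Hale pays $3.03 × 90 = $272.70
Total = $12352.10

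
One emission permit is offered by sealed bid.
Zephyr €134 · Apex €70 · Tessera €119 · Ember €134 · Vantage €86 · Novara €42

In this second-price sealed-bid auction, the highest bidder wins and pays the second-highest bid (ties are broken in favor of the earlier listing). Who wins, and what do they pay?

Zephyr pays €134

Bids in order: 134 (Zephyr) > 134 (Ember) > 119 (Tessera) > 86 (Vantage) > 70 (Apex) > 42 (Novara)
Tie at €134 → Zephyr wins by tie-break.
Zephyr is highest; pays the second-highest bid, €134.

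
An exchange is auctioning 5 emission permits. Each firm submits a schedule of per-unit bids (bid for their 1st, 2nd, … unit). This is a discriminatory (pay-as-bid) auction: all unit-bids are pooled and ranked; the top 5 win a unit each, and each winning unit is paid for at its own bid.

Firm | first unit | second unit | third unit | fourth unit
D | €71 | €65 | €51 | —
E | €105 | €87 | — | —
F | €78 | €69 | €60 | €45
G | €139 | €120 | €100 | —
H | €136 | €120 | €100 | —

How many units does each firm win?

Pooled unit-bids ranked (top 5): 139 (G-1), 136 (H-1), 120 (G-2), 120 (H-2), 105 (E-1)
Next rejected bid: €100 (not a price — pay-as-bid).
Allocation: E 1, G 2, H 2.

E 1, G 2, H 2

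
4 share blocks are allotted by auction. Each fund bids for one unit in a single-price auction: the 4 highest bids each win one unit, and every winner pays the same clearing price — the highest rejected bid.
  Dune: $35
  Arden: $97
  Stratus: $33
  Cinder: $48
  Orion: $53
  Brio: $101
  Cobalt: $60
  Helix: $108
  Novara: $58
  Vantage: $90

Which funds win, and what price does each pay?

Helix, Brio, Arden, Vantage; each pays $60

Bids ranked high→low: 108 (Helix), 101 (Brio), 97 (Arden), 90 (Vantage), 60 (Cobalt), 58 (Novara), …
Winners (4 units): Helix, Brio, Arden, Vantage.
Highest unsuccessful bid: $60 → clearing price.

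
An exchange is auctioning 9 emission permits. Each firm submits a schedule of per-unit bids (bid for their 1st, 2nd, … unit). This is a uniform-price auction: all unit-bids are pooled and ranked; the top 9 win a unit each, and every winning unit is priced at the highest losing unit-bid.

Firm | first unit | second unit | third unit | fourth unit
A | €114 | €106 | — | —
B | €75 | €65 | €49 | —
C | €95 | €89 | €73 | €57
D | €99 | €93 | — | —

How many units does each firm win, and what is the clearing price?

A 2, B 2, C 3, D 2; clearing price €57

Pooled unit-bids ranked (top 9): 114 (A-1), 106 (A-2), 99 (D-1), 95 (C-1), 93 (D-2), 89 (C-2), 75 (B-1), 73 (C-3), 65 (B-2)
Highest rejected unit-bid = €57.
Allocation: A 2, B 2, C 3, D 2.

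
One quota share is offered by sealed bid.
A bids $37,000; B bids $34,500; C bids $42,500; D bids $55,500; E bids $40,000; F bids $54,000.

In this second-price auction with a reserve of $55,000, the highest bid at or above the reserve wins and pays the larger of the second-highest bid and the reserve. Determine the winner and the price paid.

Rule: the highest bid at or above the reserve wins and pays the larger of the second-highest bid and the reserve.
Bids in order: 55,500 (D) > 54,000 (F) > 42,500 (C) > 40,000 (E) > 37,000 (A) > 34,500 (B)
Highest eligible bid: D at $55,500.
max(second-highest $54,000, reserve $55,000) = $55,000.

D pays $55,000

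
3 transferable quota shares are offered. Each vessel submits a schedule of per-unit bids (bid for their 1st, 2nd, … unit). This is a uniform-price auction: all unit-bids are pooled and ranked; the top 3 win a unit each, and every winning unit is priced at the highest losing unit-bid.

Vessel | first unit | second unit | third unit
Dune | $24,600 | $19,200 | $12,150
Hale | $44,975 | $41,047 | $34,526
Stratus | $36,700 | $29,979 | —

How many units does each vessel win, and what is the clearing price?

All unit-bids, highest first — top 3: 44,975 (Hale-1), 41,047 (Hale-2), 36,700 (Stratus-1)
Highest rejected unit-bid = $34,526.
Allocation: Hale 2, Stratus 1.

Hale 2, Stratus 1; clearing price $34,526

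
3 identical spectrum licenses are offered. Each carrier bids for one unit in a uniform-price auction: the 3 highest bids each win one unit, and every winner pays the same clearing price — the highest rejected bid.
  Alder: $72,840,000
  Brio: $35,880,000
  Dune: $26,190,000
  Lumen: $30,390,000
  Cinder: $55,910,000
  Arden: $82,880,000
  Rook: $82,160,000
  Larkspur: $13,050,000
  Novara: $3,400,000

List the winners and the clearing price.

Arden, Rook, Alder; each pays $55,910,000

Bids ranked high→low: 82,880,000 (Arden), 82,160,000 (Rook), 72,840,000 (Alder), 55,910,000 (Cinder), 35,880,000 (Brio), …
The 3 highest are Arden, Rook, Alder.
First losing bid is Cinder's $55,910,000, which sets the uniform price.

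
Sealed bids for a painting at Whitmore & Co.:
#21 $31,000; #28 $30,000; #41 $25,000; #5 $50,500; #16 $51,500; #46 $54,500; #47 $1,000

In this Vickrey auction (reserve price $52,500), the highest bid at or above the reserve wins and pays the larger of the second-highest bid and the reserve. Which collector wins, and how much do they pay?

#46 pays $52,500

Rule: the highest bid at or above the reserve wins and pays the larger of the second-highest bid and the reserve.
Sorting bids: 54,500 (#46) > 51,500 (#16) > 50,500 (#5) > 31,000 (#21) > 30,000 (#28) > 25,000 (#41) > …
Highest eligible bid: #46 at $54,500.
Second-highest bid $51,500 is below the reserve $52,500, so the reserve binds → payment $52,500.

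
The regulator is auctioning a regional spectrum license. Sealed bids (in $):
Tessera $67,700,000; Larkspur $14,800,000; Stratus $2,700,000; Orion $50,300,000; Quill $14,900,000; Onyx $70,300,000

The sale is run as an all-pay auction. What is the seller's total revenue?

Total revenue: $220,700,000

Bids in order: 70,300,000 (Onyx) > 67,700,000 (Tessera) > 50,300,000 (Orion) > 14,900,000 (Quill) > 14,800,000 (Larkspur) > 2,700,000 (Stratus)
Onyx wins with the top bid; all bids are sunk regardless.
Every bidder forfeits their bid regardless of winning.
Revenue = 67,700,000 + 14,800,000 + 2,700,000 + 50,300,000 + 14,900,000 + 70,300,000 = $220,700,000.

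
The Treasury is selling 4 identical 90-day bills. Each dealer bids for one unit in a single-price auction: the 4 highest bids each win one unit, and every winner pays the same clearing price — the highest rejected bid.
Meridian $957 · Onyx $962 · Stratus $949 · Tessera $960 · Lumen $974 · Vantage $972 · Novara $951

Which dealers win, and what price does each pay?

Lumen, Vantage, Onyx, Tessera; each pays $957

Bids ranked high→low: 974 (Lumen), 972 (Vantage), 962 (Onyx), 960 (Tessera), 957 (Meridian), 951 (Novara), …
Winners (4 units): Lumen, Vantage, Onyx, Tessera.
Clearing price = highest rejected bid = $957.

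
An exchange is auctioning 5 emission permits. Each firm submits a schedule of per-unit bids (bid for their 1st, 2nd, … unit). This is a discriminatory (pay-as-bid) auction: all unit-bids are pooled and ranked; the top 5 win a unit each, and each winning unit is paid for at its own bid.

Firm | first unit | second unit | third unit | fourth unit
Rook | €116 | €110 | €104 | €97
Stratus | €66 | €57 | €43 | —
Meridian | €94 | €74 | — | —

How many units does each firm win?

Merging the schedules and taking the best 5: 116 (Rook-1), 110 (Rook-2), 104 (Rook-3), 97 (Rook-4), 94 (Meridian-1)
Next rejected bid: €74 (not a price — pay-as-bid).
Allocation: Meridian 1, Rook 4.

Meridian 1, Rook 4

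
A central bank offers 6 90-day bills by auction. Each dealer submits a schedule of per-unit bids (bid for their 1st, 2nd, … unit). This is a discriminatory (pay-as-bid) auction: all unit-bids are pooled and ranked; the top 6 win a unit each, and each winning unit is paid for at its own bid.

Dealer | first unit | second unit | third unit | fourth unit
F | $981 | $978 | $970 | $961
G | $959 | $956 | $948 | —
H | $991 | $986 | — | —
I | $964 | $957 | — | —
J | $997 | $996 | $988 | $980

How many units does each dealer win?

Merging the schedules and taking the best 6: 997 (J-1), 996 (J-2), 991 (H-1), 988 (J-3), 986 (H-2), 981 (F-1)
Next rejected bid: $980 (not a price — pay-as-bid).
Allocation: F 1, H 2, J 3.

F 1, H 2, J 3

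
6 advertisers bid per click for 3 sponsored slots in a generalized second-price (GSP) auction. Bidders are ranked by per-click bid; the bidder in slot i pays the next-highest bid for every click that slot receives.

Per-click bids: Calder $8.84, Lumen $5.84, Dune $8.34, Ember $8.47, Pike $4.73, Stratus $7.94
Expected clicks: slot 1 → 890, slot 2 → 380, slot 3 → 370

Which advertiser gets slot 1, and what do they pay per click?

Calder; $8.47 per click

Sorting advertisers: $8.84 (Calder) > $8.47 (Ember) > $8.34 (Dune) > $7.94 (Stratus) > …
Slot 1 goes to the first-ranked bidder, Calder, who pays the next bid down: $8.47/click.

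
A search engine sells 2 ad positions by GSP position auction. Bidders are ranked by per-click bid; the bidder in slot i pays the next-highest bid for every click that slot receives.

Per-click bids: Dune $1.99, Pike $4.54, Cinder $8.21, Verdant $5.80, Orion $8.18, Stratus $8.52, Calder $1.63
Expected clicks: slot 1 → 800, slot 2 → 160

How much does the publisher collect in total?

Total revenue: $7876.80

Sorting advertisers: $8.52 (Stratus) > $8.21 (Cinder) > $8.18 (Orion) > …
Slot 1: Stratus pays $8.21 × 800 = $6568.00
Slot 2: Cinder pays $8.18 × 160 = $1308.80
Total = $7876.80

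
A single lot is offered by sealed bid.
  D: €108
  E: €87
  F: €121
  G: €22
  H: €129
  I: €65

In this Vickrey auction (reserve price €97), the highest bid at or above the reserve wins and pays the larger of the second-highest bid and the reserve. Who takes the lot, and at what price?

H pays €121

Bids in order: 129 (H) > 121 (F) > 108 (D) > 87 (E) > 65 (I) > 22 (G)
Highest eligible bid: H at €129.
max(second-highest €121, reserve €97) = €121; the reserve does not bind.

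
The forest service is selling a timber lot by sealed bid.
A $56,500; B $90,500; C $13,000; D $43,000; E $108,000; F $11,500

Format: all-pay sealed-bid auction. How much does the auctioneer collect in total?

Total revenue: $322,500

Sorting bids: 108,000 (E) > 90,500 (B) > 56,500 (A) > 43,000 (D) > 13,000 (C) > 11,500 (F)
Every bidder forfeits their bid regardless of winning.
Revenue = 56,500 + 90,500 + 13,000 + 43,000 + 108,000 + 11,500 = $322,500.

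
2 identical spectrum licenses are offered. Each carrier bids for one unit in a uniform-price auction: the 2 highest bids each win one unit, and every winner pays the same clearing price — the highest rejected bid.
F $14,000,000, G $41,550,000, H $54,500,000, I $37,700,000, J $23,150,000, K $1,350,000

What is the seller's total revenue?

Bids ranked high→low: 54,500,000 (H), 41,550,000 (G), 37,700,000 (I), 23,150,000 (J), …
Winners (2 units): H, G.
Clearing price = highest rejected bid = $37,700,000.
Total revenue = 2 × $37,700,000 = $75,400,000.

Total revenue: $75,400,000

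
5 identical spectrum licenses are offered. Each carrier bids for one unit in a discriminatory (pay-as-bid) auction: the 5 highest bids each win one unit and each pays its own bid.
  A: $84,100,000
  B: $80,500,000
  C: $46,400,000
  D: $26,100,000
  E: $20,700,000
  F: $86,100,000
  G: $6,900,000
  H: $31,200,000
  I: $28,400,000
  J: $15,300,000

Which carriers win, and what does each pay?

F $86,100,000, A $84,100,000, B $80,500,000, C $46,400,000, H $31,200,000

Ordering the bids: 86,100,000 (F), 84,100,000 (A), 80,500,000 (B), 46,400,000 (C), 31,200,000 (H), 28,400,000 (I), 26,100,000 (D), …
Top 5: F, A, B, C, H.
Each winner pays its own bid: F $86,100,000, A $84,100,000, B $80,500,000, C $46,400,000, H $31,200,000.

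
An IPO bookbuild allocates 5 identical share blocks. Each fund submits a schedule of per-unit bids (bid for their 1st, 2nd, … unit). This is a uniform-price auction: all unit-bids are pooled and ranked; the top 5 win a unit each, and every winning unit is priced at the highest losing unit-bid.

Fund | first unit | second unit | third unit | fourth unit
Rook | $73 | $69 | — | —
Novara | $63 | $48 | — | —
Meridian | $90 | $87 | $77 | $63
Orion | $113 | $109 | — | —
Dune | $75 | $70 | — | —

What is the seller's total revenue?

Total revenue: $375

All unit-bids, highest first — top 5: 113 (Orion-1), 109 (Orion-2), 90 (Meridian-1), 87 (Meridian-2), 77 (Meridian-3)
Highest rejected unit-bid = $75.
Allocation: Meridian 3, Orion 2. Every unit priced at $75.
Revenue = 5 × 75 = $375.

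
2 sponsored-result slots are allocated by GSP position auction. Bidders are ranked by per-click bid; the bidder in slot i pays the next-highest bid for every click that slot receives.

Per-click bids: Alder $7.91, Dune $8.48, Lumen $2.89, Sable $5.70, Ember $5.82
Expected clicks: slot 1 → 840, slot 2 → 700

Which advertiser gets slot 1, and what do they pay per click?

Ranked by bid: $8.48 (Dune) > $7.91 (Alder) > $5.82 (Ember) > …
Slot 1 goes to the first-ranked bidder, Dune, who pays the next bid down: $7.91/click.

Dune; $7.91 per click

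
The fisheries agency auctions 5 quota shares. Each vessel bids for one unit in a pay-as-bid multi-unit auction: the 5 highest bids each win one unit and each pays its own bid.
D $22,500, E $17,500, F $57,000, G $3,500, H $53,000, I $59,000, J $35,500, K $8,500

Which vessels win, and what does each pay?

Bids ranked high→low: 59,000 (I), 57,000 (F), 53,000 (H), 35,500 (J), 22,500 (D), 17,500 (E), 8,500 (K), …
Top 5: I, F, H, J, D.
Each winner pays its own bid: I $59,000, F $57,000, H $53,000, J $35,500, D $22,500.

I $59,000, F $57,000, H $53,000, J $35,500, D $22,500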